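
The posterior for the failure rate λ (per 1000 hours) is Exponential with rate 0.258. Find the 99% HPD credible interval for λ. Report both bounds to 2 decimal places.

[0.00, 17.85]

The exponential density is strictly decreasing on [0, ∞), so the HPD interval is anchored at 0: [0, q] with P(λ ≤ q) = 0.99.
q = −ln(1 − 0.99) / 0.258 = 4.6052 / 0.258 = 17.85.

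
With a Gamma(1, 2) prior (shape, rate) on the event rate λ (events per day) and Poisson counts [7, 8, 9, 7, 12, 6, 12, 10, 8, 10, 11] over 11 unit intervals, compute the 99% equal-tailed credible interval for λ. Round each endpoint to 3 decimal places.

Posterior: Gamma(1+100, 2+11) = Gamma(101, 13) (shape, rate).
Equal-tailed 99% interval: Gamma(101, 13) quantiles at 0.005 and 0.995.
Posterior mean ≈ 7.769, SD ≈ 0.773; a Normal approximation gives roughly [5.778, 9.761].
Exact: lower = 5.922; upper = 9.905.

[5.922, 9.905]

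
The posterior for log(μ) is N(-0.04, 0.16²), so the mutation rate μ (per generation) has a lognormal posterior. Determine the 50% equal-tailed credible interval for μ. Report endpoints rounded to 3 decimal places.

[0.863, 1.070]

On the log scale the 50% interval is -0.04 ± 0.674 × 0.16 = [-0.1479, 0.0679].
Exponentiate: [e^-0.1479, e^0.0679] = [0.863, 1.070].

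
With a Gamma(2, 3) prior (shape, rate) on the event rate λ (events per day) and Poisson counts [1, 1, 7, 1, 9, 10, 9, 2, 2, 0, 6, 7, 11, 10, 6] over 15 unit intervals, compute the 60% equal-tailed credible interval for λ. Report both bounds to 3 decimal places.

Posterior: Gamma(2+82, 3+15) = Gamma(84, 18) (shape, rate).
Equal-tailed 60% interval: Gamma(84, 18) quantiles at 0.2 and 0.8.
Posterior mean ≈ 4.667, SD ≈ 0.509; a Normal approximation gives roughly [4.238, 5.095].
Exact: lower = 4.234; upper = 5.089.

[4.234, 5.089]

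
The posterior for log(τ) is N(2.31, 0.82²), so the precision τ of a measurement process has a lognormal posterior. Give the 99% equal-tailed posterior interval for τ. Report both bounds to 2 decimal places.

On the log scale the 99% interval is 2.31 ± 2.576 × 0.82 = [0.1978, 4.4222].
Exponentiate: [e^0.1978, e^4.4222] = [1.22, 83.28].

[1.22, 83.28]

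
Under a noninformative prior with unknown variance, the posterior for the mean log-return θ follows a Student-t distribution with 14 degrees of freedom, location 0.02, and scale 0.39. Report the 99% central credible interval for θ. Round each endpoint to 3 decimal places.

[-1.141, 1.181]

The t_14 distribution is symmetric; the 99% interval is 0.02 ± t·0.39 with t_{0.995,14} = 2.977.
Half-width: 2.977 × 0.39 = 1.161.
0.02 − 1.161 = -1.141; 0.02 + 1.161 = 1.181.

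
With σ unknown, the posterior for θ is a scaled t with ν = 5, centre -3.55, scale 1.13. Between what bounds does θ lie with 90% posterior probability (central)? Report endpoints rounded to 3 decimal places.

[-5.827, -1.273]

The t_5 distribution is symmetric; the 90% interval is -3.55 ± t·1.13 with t_{0.95,5} = 2.015.
Half-width: 2.015 × 1.13 = 2.277.
-3.55 − 2.277 = -5.827; -3.55 + 2.277 = -1.273.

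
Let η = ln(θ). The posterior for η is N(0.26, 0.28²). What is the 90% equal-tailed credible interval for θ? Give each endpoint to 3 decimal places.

[0.818, 2.056]

On the log scale the 90% interval is 0.26 ± 1.645 × 0.28 = [-0.2006, 0.7206].
Exponentiate: [e^-0.2006, e^0.7206] = [0.818, 2.056].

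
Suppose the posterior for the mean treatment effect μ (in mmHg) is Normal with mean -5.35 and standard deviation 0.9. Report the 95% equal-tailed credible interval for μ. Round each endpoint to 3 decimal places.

The posterior is symmetric, so the 95% equal-tailed interval is μ = -5.35 ± z·0.9 with z = 1.960.
Half-width: 1.960 × 0.9 = 1.764.
-5.35 − 1.764 = -7.114; -5.35 + 1.764 = -3.586.

[-7.114, -3.586]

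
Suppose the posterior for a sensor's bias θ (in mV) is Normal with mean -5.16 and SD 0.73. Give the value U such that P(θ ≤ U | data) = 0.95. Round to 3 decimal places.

-3.959

Need U with P(θ ≤ U) = 0.95: U = -5.16 + z_{0.05}·0.73.
z = 1.645; U = -5.16 + 1.645 × 0.73 = -3.959.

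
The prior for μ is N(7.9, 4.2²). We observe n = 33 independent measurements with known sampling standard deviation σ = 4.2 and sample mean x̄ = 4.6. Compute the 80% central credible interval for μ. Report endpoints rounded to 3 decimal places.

Posterior precision = 1/4.2² + 33/4.2² = 0.0567 + 1.8707 = 1.9274, so posterior SD = 0.7203.
Posterior mean = (7.9/4.2² + 33·4.6/4.2²) / 1.9274 = 4.6971.
Interval: 4.6971 ± 1.282 × 0.7203 → [3.774, 5.620].

[3.774, 5.620]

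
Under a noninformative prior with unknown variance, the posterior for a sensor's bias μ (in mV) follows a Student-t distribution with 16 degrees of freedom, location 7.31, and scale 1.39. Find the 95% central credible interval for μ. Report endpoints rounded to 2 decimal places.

The t_16 distribution is symmetric; the 95% interval is 7.31 ± t·1.39 with t_{0.975,16} = 2.120.
Half-width: 2.120 × 1.39 = 2.95.
7.31 − 2.95 = 4.36; 7.31 + 2.95 = 10.26.

[4.36, 10.26]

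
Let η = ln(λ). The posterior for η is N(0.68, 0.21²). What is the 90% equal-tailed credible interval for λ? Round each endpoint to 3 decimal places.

On the log scale the 90% interval is 0.68 ± 1.645 × 0.21 = [0.3346, 1.0254].
Exponentiate: [e^0.3346, e^1.0254] = [1.397, 2.788].

[1.397, 2.788]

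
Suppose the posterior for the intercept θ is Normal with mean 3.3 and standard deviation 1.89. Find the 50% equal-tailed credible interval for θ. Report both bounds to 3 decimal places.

The posterior is symmetric, so the 50% equal-tailed interval is θ = 3.3 ± z·1.89 with z = 0.674.
Half-width: 0.674 × 1.89 = 1.275.
3.3 − 1.275 = 2.025; 3.3 + 1.275 = 4.575.

[2.025, 4.575]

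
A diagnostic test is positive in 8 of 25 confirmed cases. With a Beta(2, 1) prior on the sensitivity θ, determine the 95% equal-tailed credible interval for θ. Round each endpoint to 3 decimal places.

Posterior: Beta(2+8, 1+17) = Beta(10, 18).
Equal-tailed 95% interval: the 0.025 and 0.975 quantiles of Beta(10, 18).
Posterior mean ≈ 0.357, SD ≈ 0.089; a Normal approximation gives roughly [0.183, 0.532].
Exact: F⁻¹(0.025) = 0.194; F⁻¹(0.975) = 0.540.

[0.194, 0.540]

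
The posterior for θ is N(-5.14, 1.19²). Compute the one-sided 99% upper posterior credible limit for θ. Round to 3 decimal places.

Need U with P(θ ≤ U) = 0.99: U = -5.14 + z_{0.01}·1.19.
z = 2.326; U = -5.14 + 2.326 × 1.19 = -2.372.

-2.372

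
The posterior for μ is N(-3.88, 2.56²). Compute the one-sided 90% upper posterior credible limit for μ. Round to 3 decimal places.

-0.599

Need U with P(μ ≤ U) = 0.90: U = -3.88 + z_{0.1}·2.56.
z = 1.282; U = -3.88 + 1.282 × 2.56 = -0.599.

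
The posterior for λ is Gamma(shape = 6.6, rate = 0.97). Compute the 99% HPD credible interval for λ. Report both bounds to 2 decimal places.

The posterior is unimodal and skewed, so the HPD interval has equal density at both endpoints and is the shortest 99% interval.
Solving f(1.50) = f(14.68) with F(14.68) − F(1.50) = 0.99 gives [1.50, 14.68].
For comparison, the equal-tailed interval is [1.89, 15.53]; the HPD is narrower and shifted toward the mode.

[1.50, 14.68]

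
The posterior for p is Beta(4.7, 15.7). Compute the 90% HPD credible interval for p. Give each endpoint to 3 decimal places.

[0.082, 0.373]

The posterior is unimodal and skewed, so the HPD interval has equal density at both endpoints and is the shortest 90% interval.
Solving f(0.082) = f(0.373) with F(0.373) − F(0.082) = 0.90 gives [0.082, 0.373].
For comparison, the equal-tailed interval is [0.097, 0.394]; the HPD is narrower and shifted toward the mode.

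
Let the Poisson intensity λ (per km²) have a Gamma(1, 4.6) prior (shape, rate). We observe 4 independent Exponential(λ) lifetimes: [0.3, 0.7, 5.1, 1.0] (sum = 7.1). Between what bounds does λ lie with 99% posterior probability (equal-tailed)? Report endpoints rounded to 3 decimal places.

[0.092, 1.076]

Posterior: Gamma(1+4, 4.6+7.1) = Gamma(5, 11.7) (shape, rate).
Equal-tailed 99% interval: Gamma(5, 11.7) quantiles at 0.005 and 0.995.
Posterior mean ≈ 0.427, SD ≈ 0.191; a Normal approximation gives roughly [-0.065, 0.920].
Exact: lower = 0.092; upper = 1.076.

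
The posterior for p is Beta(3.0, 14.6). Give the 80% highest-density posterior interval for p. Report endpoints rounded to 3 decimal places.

[0.047, 0.258]

The posterior is unimodal and skewed, so the HPD interval has equal density at both endpoints and is the shortest 80% interval.
Solving f(0.047) = f(0.258) with F(0.258) − F(0.047) = 0.80 gives [0.047, 0.258].
For comparison, the equal-tailed interval is [0.068, 0.290]; the HPD is narrower and shifted toward the mode.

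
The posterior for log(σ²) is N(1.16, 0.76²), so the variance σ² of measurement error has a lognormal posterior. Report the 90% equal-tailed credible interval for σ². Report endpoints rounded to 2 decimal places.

[0.91, 11.13]

On the log scale the 90% interval is 1.16 ± 1.645 × 0.76 = [-0.0901, 2.4101].
Exponentiate: [e^-0.0901, e^2.4101] = [0.91, 11.13].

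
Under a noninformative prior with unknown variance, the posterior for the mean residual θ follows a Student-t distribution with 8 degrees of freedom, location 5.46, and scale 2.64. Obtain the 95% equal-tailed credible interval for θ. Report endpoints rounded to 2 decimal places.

The t_8 distribution is symmetric; the 95% interval is 5.46 ± t·2.64 with t_{0.975,8} = 2.306.
Half-width: 2.306 × 2.64 = 6.09.
5.46 − 6.09 = -0.63; 5.46 + 6.09 = 11.55.

[-0.63, 11.55]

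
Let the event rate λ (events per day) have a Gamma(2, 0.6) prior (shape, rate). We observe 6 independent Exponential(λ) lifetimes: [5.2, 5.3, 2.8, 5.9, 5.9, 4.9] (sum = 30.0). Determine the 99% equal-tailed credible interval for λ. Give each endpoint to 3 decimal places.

Posterior: Gamma(2+6, 0.6+30.0) = Gamma(8, 30.6) (shape, rate).
Equal-tailed 99% interval: Gamma(8, 30.6) quantiles at 0.005 and 0.995.
Posterior mean ≈ 0.261, SD ≈ 0.092; a Normal approximation gives roughly [0.023, 0.500].
Exact: lower = 0.084; upper = 0.560.

[0.084, 0.560]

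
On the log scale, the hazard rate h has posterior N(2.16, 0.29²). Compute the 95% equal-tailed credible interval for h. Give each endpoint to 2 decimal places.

[4.91, 15.31]

On the log scale the 95% interval is 2.16 ± 1.960 × 0.29 = [1.5916, 2.7284].
Exponentiate: [e^1.5916, e^2.7284] = [4.91, 15.31].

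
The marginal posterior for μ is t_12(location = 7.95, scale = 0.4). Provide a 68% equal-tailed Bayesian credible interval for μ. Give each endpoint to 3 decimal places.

[7.535, 8.365]

The t_12 distribution is symmetric; the 68% interval is 7.95 ± t·0.4 with t_{0.84,12} = 1.037.
Half-width: 1.037 × 0.4 = 0.415.
7.95 − 0.415 = 7.535; 7.95 + 0.415 = 8.365.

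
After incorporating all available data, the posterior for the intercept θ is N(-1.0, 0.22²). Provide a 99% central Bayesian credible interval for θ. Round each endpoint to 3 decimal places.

[-1.567, -0.433]

The posterior is symmetric, so the 99% equal-tailed interval is θ = -1.0 ± z·0.22 with z = 2.576.
Half-width: 2.576 × 0.22 = 0.567.
-1.0 − 0.567 = -1.567; -1.0 + 0.567 = -0.433.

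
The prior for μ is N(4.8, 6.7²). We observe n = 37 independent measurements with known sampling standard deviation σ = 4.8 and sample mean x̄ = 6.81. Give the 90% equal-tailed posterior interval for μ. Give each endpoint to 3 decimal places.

Posterior precision = 1/6.7² + 37/4.8² = 0.0223 + 1.6059 = 1.6282, so posterior SD = 0.7837.
Posterior mean = (4.8/6.7² + 37·6.81/4.8²) / 1.6282 = 6.7825.
Interval: 6.7825 ± 1.645 × 0.7837 → [5.493, 8.072].

[5.493, 8.072]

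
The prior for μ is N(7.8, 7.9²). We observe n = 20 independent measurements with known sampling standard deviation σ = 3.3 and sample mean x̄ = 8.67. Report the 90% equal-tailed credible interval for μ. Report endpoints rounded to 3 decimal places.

[7.454, 9.871]

Posterior precision = 1/7.9² + 20/3.3² = 0.0160 + 1.8365 = 1.8526, so posterior SD = 0.7347.
Posterior mean = (7.8/7.9² + 20·8.67/3.3²) / 1.8526 = 8.6625.
Interval: 8.6625 ± 1.645 × 0.7347 → [7.454, 9.871].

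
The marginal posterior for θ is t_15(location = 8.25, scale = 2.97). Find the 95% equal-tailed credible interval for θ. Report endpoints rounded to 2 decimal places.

[1.92, 14.58]

The t_15 distribution is symmetric; the 95% interval is 8.25 ± t·2.97 with t_{0.975,15} = 2.131.
Half-width: 2.131 × 2.97 = 6.33.
8.25 − 6.33 = 1.92; 8.25 + 6.33 = 14.58.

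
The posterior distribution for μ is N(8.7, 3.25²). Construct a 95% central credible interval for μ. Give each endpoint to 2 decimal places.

[2.33, 15.07]

The posterior is symmetric, so the 95% equal-tailed interval is μ = 8.7 ± z·3.25 with z = 1.960.
Half-width: 1.960 × 3.25 = 6.37.
8.7 − 6.37 = 2.33; 8.7 + 6.37 = 15.07.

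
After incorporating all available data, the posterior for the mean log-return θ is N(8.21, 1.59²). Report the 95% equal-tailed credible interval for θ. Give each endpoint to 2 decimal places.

[5.09, 11.33]

The posterior is symmetric, so the 95% equal-tailed interval is θ = 8.21 ± z·1.59 with z = 1.960.
Half-width: 1.960 × 1.59 = 3.12.
8.21 − 3.12 = 5.09; 8.21 + 3.12 = 11.33.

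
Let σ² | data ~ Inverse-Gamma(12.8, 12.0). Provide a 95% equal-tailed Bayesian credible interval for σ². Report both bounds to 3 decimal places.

Inverse-Gamma(12.8, 12.0) quantiles: F⁻¹(0.025) and F⁻¹(0.975).
Equivalently, 1/σ² ~ Gamma(12.8, rate = 12.0); invert its 0.975 and 0.025 quantiles.
Posterior mean ≈ 1.017, SD ≈ 0.309; a Normal approximation gives roughly [0.410, 1.623].
Exact: lower = 0.580; upper = 1.771.

[0.580, 1.771]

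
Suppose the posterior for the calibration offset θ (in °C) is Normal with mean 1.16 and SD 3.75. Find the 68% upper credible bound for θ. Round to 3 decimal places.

2.914

Need U with P(θ ≤ U) = 0.68: U = 1.16 + z_{0.32}·3.75.
z = 0.468; U = 1.16 + 0.468 × 3.75 = 2.914.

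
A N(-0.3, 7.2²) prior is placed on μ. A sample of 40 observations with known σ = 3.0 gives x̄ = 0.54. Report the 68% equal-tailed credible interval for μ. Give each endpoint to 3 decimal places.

[0.066, 1.007]

Posterior precision = 1/7.2² + 40/3.0² = 0.0193 + 4.4444 = 4.4637, so posterior SD = 0.4733.
Posterior mean = (-0.3/7.2² + 40·0.54/3.0²) / 4.4637 = 0.5364.
Interval: 0.5364 ± 0.994 × 0.4733 → [0.066, 1.007].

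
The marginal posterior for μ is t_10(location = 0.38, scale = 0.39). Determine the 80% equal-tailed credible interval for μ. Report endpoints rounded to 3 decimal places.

The t_10 distribution is symmetric; the 80% interval is 0.38 ± t·0.39 with t_{0.9,10} = 1.372.
Half-width: 1.372 × 0.39 = 0.535.
0.38 − 0.535 = -0.155; 0.38 + 0.535 = 0.915.

[-0.155, 0.915]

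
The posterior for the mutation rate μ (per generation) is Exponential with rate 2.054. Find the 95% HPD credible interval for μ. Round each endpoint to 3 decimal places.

The exponential density is strictly decreasing on [0, ∞), so the HPD interval is anchored at 0: [0, q] with P(μ ≤ q) = 0.95.
q = −ln(1 − 0.95) / 2.054 = 2.9957 / 2.054 = 1.458.

[0.000, 1.458]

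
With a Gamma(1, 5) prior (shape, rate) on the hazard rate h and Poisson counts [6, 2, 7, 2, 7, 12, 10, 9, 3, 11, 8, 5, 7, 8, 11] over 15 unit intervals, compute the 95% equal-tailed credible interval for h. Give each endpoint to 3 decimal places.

[4.475, 6.520]

Posterior: Gamma(1+108, 5+15) = Gamma(109, 20) (shape, rate).
Equal-tailed 95% interval: Gamma(109, 20) quantiles at 0.025 and 0.975.
Posterior mean ≈ 5.450, SD ≈ 0.522; a Normal approximation gives roughly [4.427, 6.473].
Exact: lower = 4.475; upper = 6.520.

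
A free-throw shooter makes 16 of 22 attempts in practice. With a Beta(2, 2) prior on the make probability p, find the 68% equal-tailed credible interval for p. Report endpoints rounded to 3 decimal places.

Posterior: Beta(2+16, 2+6) = Beta(18, 8).
Equal-tailed 68% interval: the 0.16 and 0.84 quantiles of Beta(18, 8).
Posterior mean ≈ 0.692, SD ≈ 0.089; a Normal approximation gives roughly [0.604, 0.781].
Exact: F⁻¹(0.16) = 0.603; F⁻¹(0.84) = 0.782.

[0.603, 0.782]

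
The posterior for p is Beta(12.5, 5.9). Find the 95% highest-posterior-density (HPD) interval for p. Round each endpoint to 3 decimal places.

[0.471, 0.877]

The posterior is unimodal and skewed, so the HPD interval has equal density at both endpoints and is the shortest 95% interval.
Solving f(0.471) = f(0.877) with F(0.877) − F(0.471) = 0.95 gives [0.471, 0.877].
For comparison, the equal-tailed interval is [0.456, 0.865]; the HPD is narrower and shifted toward the mode.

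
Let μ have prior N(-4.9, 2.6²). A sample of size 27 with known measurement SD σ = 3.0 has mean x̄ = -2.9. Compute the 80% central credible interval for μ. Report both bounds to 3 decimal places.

Posterior precision = 1/2.6² + 27/3.0² = 0.1479 + 3.0000 = 3.1479, so posterior SD = 0.5636.
Posterior mean = (-4.9/2.6² + 27·-2.9/3.0²) / 3.1479 = -2.9940.
Interval: -2.9940 ± 1.282 × 0.5636 → [-3.716, -2.272].

[-3.716, -2.272]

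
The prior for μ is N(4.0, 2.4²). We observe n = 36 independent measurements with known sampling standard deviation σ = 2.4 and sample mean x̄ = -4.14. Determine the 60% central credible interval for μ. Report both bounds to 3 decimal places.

Posterior precision = 1/2.4² + 36/2.4² = 0.1736 + 6.2500 = 6.4236, so posterior SD = 0.3946.
Posterior mean = (4.0/2.4² + 36·-4.14/2.4²) / 6.4236 = -3.9200.
Interval: -3.9200 ± 0.842 × 0.3946 → [-4.252, -3.588].

[-4.252, -3.588]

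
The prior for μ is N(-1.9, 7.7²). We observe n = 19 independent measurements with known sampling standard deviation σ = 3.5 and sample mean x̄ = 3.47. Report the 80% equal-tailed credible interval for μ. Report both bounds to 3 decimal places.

[2.389, 4.436]

Posterior precision = 1/7.7² + 19/3.5² = 0.0169 + 1.5510 = 1.5679, so posterior SD = 0.7986.
Posterior mean = (-1.9/7.7² + 19·3.47/3.5²) / 1.5679 = 3.4122.
Interval: 3.4122 ± 1.282 × 0.7986 → [2.389, 4.436].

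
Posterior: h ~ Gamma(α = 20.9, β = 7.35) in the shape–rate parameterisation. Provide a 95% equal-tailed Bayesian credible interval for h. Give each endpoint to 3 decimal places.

[1.758, 4.186]

Posterior: Gamma(shape 20.9, rate 7.35).
Equal-tailed 95% interval: Gamma(20.9, 7.35) quantiles at 0.025 and 0.975.
Posterior mean ≈ 2.844, SD ≈ 0.622; a Normal approximation gives roughly [1.624, 4.063].
Exact: lower = 1.758; upper = 4.186.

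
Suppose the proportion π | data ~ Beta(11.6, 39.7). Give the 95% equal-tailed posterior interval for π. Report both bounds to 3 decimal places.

Posterior: Beta(11.6, 39.7).
Equal-tailed 95% interval: the 0.025 and 0.975 quantiles of Beta(11.6, 39.7).
Posterior mean ≈ 0.226, SD ≈ 0.058; a Normal approximation gives roughly [0.113, 0.339].
Exact: F⁻¹(0.025) = 0.124; F⁻¹(0.975) = 0.349.

[0.124, 0.349]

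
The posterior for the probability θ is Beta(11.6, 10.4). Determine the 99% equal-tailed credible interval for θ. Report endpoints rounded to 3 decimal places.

[0.266, 0.780]

Posterior: Beta(11.6, 10.4).
Equal-tailed 99% interval: the 0.005 and 0.995 quantiles of Beta(11.6, 10.4).
Posterior mean ≈ 0.527, SD ≈ 0.104; a Normal approximation gives roughly [0.259, 0.795].
Exact: F⁻¹(0.005) = 0.266; F⁻¹(0.995) = 0.780.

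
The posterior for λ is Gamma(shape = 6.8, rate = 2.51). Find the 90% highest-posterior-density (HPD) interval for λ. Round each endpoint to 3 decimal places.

The posterior is unimodal and skewed, so the HPD interval has equal density at both endpoints and is the shortest 90% interval.
Solving f(1.056) = f(4.301) with F(4.301) − F(1.056) = 0.90 gives [1.056, 4.301].
For comparison, the equal-tailed interval is [1.255, 4.613]; the HPD is narrower and shifted toward the mode.

[1.056, 4.301]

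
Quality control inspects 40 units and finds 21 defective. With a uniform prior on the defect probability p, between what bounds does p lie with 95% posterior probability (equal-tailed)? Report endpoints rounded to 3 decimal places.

Posterior: Beta(1+21, 1+19) = Beta(22, 20).
Equal-tailed 95% interval: the 0.025 and 0.975 quantiles of Beta(22, 20).
Posterior mean ≈ 0.524, SD ≈ 0.076; a Normal approximation gives roughly [0.375, 0.673].
Exact: F⁻¹(0.025) = 0.374; F⁻¹(0.975) = 0.671.

[0.374, 0.671]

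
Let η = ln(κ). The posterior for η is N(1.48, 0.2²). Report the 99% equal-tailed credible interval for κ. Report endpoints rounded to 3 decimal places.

On the log scale the 99% interval is 1.48 ± 2.576 × 0.2 = [0.9648, 1.9952].
Exponentiate: [e^0.9648, e^1.9952] = [2.624, 7.353].

[2.624, 7.353]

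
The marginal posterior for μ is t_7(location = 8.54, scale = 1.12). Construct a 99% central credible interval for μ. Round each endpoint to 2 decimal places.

[4.62, 12.46]

The t_7 distribution is symmetric; the 99% interval is 8.54 ± t·1.12 with t_{0.995,7} = 3.499.
Half-width: 3.499 × 1.12 = 3.92.
8.54 − 3.92 = 4.62; 8.54 + 3.92 = 12.46.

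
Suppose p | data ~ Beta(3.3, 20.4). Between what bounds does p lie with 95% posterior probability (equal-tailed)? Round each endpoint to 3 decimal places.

[0.034, 0.301]

Posterior: Beta(3.3, 20.4).
Equal-tailed 95% interval: the 0.025 and 0.975 quantiles of Beta(3.3, 20.4).
Posterior mean ≈ 0.139, SD ≈ 0.070; a Normal approximation gives roughly [0.003, 0.276].
Exact: F⁻¹(0.025) = 0.034; F⁻¹(0.975) = 0.301.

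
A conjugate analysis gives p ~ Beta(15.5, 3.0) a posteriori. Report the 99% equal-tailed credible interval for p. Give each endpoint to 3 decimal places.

[0.569, 0.980]

Posterior: Beta(15.5, 3.0).
Equal-tailed 99% interval: the 0.005 and 0.995 quantiles of Beta(15.5, 3.0).
Posterior mean ≈ 0.838, SD ≈ 0.083; a Normal approximation gives roughly [0.623, 1.053].
Exact: F⁻¹(0.005) = 0.569; F⁻¹(0.995) = 0.980.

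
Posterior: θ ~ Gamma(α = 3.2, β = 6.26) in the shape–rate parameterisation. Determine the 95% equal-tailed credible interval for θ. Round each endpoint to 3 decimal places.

[0.113, 1.205]

Posterior: Gamma(shape 3.2, rate 6.26).
Equal-tailed 95% interval: Gamma(3.2, 6.26) quantiles at 0.025 and 0.975.
Posterior mean ≈ 0.511, SD ≈ 0.286; a Normal approximation gives roughly [-0.049, 1.071].
Exact: lower = 0.113; upper = 1.205.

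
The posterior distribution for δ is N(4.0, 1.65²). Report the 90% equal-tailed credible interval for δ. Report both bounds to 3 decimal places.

[1.286, 6.714]

The posterior is symmetric, so the 90% equal-tailed interval is δ = 4.0 ± z·1.65 with z = 1.645.
Half-width: 1.645 × 1.65 = 2.714.
4.0 − 2.714 = 1.286; 4.0 + 2.714 = 6.714.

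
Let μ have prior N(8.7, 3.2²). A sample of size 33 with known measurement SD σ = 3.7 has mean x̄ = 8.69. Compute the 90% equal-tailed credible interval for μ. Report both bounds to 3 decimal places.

Posterior precision = 1/3.2² + 33/3.7² = 0.0977 + 2.4105 = 2.5082, so posterior SD = 0.6314.
Posterior mean = (8.7/3.2² + 33·8.69/3.7²) / 2.5082 = 8.6904.
Interval: 8.6904 ± 1.645 × 0.6314 → [7.652, 9.729].

[7.652, 9.729]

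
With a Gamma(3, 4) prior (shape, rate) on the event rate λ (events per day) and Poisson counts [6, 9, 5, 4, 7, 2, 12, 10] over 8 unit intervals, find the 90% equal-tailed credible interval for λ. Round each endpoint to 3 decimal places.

Posterior: Gamma(3+55, 4+8) = Gamma(58, 12) (shape, rate).
Equal-tailed 90% interval: Gamma(58, 12) quantiles at 0.05 and 0.95.
Posterior mean ≈ 4.833, SD ≈ 0.635; a Normal approximation gives roughly [3.789, 5.877].
Exact: lower = 3.839; upper = 5.922.

[3.839, 5.922]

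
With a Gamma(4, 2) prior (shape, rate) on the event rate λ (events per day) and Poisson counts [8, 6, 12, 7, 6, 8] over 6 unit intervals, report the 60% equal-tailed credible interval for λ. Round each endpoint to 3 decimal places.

[5.614, 7.112]

Posterior: Gamma(4+47, 2+6) = Gamma(51, 8) (shape, rate).
Equal-tailed 60% interval: Gamma(51, 8) quantiles at 0.2 and 0.8.
Posterior mean ≈ 6.375, SD ≈ 0.893; a Normal approximation gives roughly [5.624, 7.126].
Exact: lower = 5.614; upper = 7.112.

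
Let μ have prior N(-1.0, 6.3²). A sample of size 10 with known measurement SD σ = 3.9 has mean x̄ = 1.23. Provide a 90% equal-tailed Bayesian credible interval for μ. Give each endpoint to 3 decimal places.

Posterior precision = 1/6.3² + 10/3.9² = 0.0252 + 0.6575 = 0.6827, so posterior SD = 1.2103.
Posterior mean = (-1.0/6.3² + 10·1.23/3.9²) / 0.6827 = 1.1477.
Interval: 1.1477 ± 1.645 × 1.2103 → [-0.843, 3.138].

[-0.843, 3.138]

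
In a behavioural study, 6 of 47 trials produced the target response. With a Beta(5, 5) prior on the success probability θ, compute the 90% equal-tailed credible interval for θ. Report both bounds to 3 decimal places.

[0.114, 0.284]

Posterior: Beta(5+6, 5+41) = Beta(11, 46).
Equal-tailed 90% interval: the 0.05 and 0.95 quantiles of Beta(11, 46).
Posterior mean ≈ 0.193, SD ≈ 0.052; a Normal approximation gives roughly [0.108, 0.278].
Exact: F⁻¹(0.05) = 0.114; F⁻¹(0.95) = 0.284.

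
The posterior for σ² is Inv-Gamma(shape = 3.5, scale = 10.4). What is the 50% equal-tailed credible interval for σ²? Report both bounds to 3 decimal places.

[2.302, 4.889]

Inverse-Gamma(3.5, 10.4) quantiles: F⁻¹(0.25) and F⁻¹(0.75).
Equivalently, 1/σ² ~ Gamma(3.5, rate = 10.4); invert its 0.75 and 0.25 quantiles.
Posterior mean ≈ 4.160, SD ≈ 3.397; a Normal approximation gives roughly [1.869, 6.451].
Exact: lower = 2.302; upper = 4.889.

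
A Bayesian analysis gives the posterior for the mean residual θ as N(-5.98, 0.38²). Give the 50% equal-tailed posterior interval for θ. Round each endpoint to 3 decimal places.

[-6.236, -5.724]

The posterior is symmetric, so the 50% equal-tailed interval is θ = -5.98 ± z·0.38 with z = 0.674.
Half-width: 0.674 × 0.38 = 0.256.
-5.98 − 0.256 = -6.236; -5.98 + 0.256 = -5.724.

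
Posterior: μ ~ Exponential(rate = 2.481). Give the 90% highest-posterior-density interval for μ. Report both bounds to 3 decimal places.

[0.000, 0.928]

The exponential density is strictly decreasing on [0, ∞), so the HPD interval is anchored at 0: [0, q] with P(μ ≤ q) = 0.90.
q = −ln(1 − 0.90) / 2.481 = 2.3026 / 2.481 = 0.928.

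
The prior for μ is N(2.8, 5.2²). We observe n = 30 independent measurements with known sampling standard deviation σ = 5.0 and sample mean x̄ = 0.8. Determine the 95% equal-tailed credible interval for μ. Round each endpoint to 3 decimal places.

[-0.902, 2.622]

Posterior precision = 1/5.2² + 30/5.0² = 0.0370 + 1.2000 = 1.2370, so posterior SD = 0.8991.
Posterior mean = (2.8/5.2² + 30·0.8/5.0²) / 1.2370 = 0.8598.
Interval: 0.8598 ± 1.960 × 0.8991 → [-0.902, 2.622].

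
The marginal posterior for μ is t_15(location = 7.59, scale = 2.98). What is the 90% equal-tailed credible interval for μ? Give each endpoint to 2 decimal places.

The t_15 distribution is symmetric; the 90% interval is 7.59 ± t·2.98 with t_{0.95,15} = 1.753.
Half-width: 1.753 × 2.98 = 5.22.
7.59 − 5.22 = 2.37; 7.59 + 5.22 = 12.81.

[2.37, 12.81]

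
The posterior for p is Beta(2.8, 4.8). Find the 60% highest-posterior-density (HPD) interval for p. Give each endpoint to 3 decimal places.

The posterior is unimodal and skewed, so the HPD interval has equal density at both endpoints and is the shortest 60% interval.
Solving f(0.188) = f(0.478) with F(0.478) − F(0.188) = 0.60 gives [0.188, 0.478].
For comparison, the equal-tailed interval is [0.218, 0.513]; the HPD is narrower and shifted toward the mode.

[0.188, 0.478]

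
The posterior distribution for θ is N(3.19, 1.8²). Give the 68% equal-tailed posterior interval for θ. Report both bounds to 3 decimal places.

The posterior is symmetric, so the 68% equal-tailed interval is θ = 3.19 ± z·1.8 with z = 0.994.
Half-width: 0.994 × 1.8 = 1.790.
3.19 − 1.790 = 1.400; 3.19 + 1.790 = 4.980.

[1.400, 4.980]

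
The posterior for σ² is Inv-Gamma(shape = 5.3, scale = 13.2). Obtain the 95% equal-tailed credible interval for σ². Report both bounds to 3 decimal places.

[1.237, 7.362]

Inverse-Gamma(5.3, 13.2) quantiles: F⁻¹(0.025) and F⁻¹(0.975).
Equivalently, 1/σ² ~ Gamma(5.3, rate = 13.2); invert its 0.975 and 0.025 quantiles.
Posterior mean ≈ 3.070, SD ≈ 1.690; a Normal approximation gives roughly [-0.242, 6.382].
Exact: lower = 1.237; upper = 7.362.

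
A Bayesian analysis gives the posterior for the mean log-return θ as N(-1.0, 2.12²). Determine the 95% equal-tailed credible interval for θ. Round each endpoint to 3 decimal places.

The posterior is symmetric, so the 95% equal-tailed interval is θ = -1.0 ± z·2.12 with z = 1.960.
Half-width: 1.960 × 2.12 = 4.155.
-1.0 − 4.155 = -5.155; -1.0 + 4.155 = 3.155.

[-5.155, 3.155]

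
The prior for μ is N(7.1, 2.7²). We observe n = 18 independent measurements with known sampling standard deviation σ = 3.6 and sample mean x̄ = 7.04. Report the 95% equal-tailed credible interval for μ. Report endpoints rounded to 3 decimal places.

Posterior precision = 1/2.7² + 18/3.6² = 0.1372 + 1.3889 = 1.5261, so posterior SD = 0.8095.
Posterior mean = (7.1/2.7² + 18·7.04/3.6²) / 1.5261 = 7.0454.
Interval: 7.0454 ± 1.960 × 0.8095 → [5.459, 8.632].

[5.459, 8.632]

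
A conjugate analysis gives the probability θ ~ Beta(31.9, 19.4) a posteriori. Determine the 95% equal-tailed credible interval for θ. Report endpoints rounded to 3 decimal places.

[0.487, 0.748]

Posterior: Beta(31.9, 19.4).
Equal-tailed 95% interval: the 0.025 and 0.975 quantiles of Beta(31.9, 19.4).
Posterior mean ≈ 0.622, SD ≈ 0.067; a Normal approximation gives roughly [0.490, 0.753].
Exact: F⁻¹(0.025) = 0.487; F⁻¹(0.975) = 0.748.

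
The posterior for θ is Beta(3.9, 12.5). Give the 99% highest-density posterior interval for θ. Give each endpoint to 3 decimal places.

The posterior is unimodal and skewed, so the HPD interval has equal density at both endpoints and is the shortest 99% interval.
Solving f(0.032) = f(0.519) with F(0.519) − F(0.032) = 0.99 gives [0.032, 0.519].
For comparison, the equal-tailed interval is [0.045, 0.543]; the HPD is narrower and shifted toward the mode.

[0.032, 0.519]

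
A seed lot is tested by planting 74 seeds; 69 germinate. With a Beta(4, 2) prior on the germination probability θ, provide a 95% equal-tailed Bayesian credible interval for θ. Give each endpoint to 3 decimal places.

[0.842, 0.964]

Posterior: Beta(4+69, 2+5) = Beta(73, 7).
Equal-tailed 95% interval: the 0.025 and 0.975 quantiles of Beta(73, 7).
Posterior mean ≈ 0.912, SD ≈ 0.031; a Normal approximation gives roughly [0.851, 0.974].
Exact: F⁻¹(0.025) = 0.842; F⁻¹(0.975) = 0.964.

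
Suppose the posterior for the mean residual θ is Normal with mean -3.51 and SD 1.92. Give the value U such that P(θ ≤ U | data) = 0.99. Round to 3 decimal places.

0.957

Need U with P(θ ≤ U) = 0.99: U = -3.51 + z_{0.01}·1.92.
z = 2.326; U = -3.51 + 2.326 × 1.92 = 0.957.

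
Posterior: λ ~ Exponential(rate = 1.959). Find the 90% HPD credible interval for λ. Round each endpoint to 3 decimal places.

The exponential density is strictly decreasing on [0, ∞), so the HPD interval is anchored at 0: [0, q] with P(λ ≤ q) = 0.90.
q = −ln(1 − 0.90) / 1.959 = 2.3026 / 1.959 = 1.175.

[0.000, 1.175]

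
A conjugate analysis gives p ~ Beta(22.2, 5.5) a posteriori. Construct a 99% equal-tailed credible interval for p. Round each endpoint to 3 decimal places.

[0.577, 0.948]

Posterior: Beta(22.2, 5.5).
Equal-tailed 99% interval: the 0.005 and 0.995 quantiles of Beta(22.2, 5.5).
Posterior mean ≈ 0.801, SD ≈ 0.074; a Normal approximation gives roughly [0.610, 0.993].
Exact: F⁻¹(0.005) = 0.577; F⁻¹(0.995) = 0.948.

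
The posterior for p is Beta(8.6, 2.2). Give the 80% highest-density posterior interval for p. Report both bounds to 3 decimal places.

The posterior is unimodal and skewed, so the HPD interval has equal density at both endpoints and is the shortest 80% interval.
Solving f(0.684) = f(0.964) with F(0.964) − F(0.684) = 0.80 gives [0.684, 0.964].
For comparison, the equal-tailed interval is [0.633, 0.933]; the HPD is narrower and shifted toward the mode.

[0.684, 0.964]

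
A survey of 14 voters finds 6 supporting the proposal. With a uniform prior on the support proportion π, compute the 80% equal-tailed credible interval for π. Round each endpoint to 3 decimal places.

Posterior: Beta(1+6, 1+8) = Beta(7, 9).
Equal-tailed 80% interval: the 0.1 and 0.9 quantiles of Beta(7, 9).
Posterior mean ≈ 0.438, SD ≈ 0.120; a Normal approximation gives roughly [0.283, 0.592].
Exact: F⁻¹(0.1) = 0.282; F⁻¹(0.9) = 0.596.

[0.282, 0.596]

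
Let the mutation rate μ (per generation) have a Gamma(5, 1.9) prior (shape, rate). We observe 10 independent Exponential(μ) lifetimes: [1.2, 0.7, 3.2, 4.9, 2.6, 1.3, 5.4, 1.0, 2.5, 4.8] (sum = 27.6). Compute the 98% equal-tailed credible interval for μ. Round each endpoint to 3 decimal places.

Posterior: Gamma(5+10, 1.9+27.6) = Gamma(15, 29.5) (shape, rate).
Equal-tailed 98% interval: Gamma(15, 29.5) quantiles at 0.01 and 0.99.
Posterior mean ≈ 0.508, SD ≈ 0.131; a Normal approximation gives roughly [0.203, 0.814].
Exact: lower = 0.253; upper = 0.863.

[0.253, 0.863]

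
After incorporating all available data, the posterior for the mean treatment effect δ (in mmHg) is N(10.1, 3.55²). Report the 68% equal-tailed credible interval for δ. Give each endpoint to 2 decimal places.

The posterior is symmetric, so the 68% equal-tailed interval is δ = 10.1 ± z·3.55 with z = 0.994.
Half-width: 0.994 × 3.55 = 3.53.
10.1 − 3.53 = 6.57; 10.1 + 3.53 = 13.63.

[6.57, 13.63]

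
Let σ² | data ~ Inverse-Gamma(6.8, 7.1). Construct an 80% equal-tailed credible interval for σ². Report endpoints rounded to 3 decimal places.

[0.691, 1.896]

Inverse-Gamma(6.8, 7.1) quantiles: F⁻¹(0.1) and F⁻¹(0.9).
Equivalently, 1/σ² ~ Gamma(6.8, rate = 7.1); invert its 0.9 and 0.1 quantiles.
Posterior mean ≈ 1.224, SD ≈ 0.559; a Normal approximation gives roughly [0.508, 1.940].
Exact: lower = 0.691; upper = 1.896.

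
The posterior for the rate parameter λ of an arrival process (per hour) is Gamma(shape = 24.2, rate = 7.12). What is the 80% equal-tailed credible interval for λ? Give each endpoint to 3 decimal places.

[2.549, 4.309]

Posterior: Gamma(shape 24.2, rate 7.12).
Equal-tailed 80% interval: Gamma(24.2, 7.12) quantiles at 0.1 and 0.9.
Posterior mean ≈ 3.399, SD ≈ 0.691; a Normal approximation gives roughly [2.513, 4.284].
Exact: lower = 2.549; upper = 4.309.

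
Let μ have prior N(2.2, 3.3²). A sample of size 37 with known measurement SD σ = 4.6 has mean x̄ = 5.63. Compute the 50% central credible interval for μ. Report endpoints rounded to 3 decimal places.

Posterior precision = 1/3.3² + 37/4.6² = 0.0918 + 1.7486 = 1.8404, so posterior SD = 0.7371.
Posterior mean = (2.2/3.3² + 37·5.63/4.6²) / 1.8404 = 5.4589.
Interval: 5.4589 ± 0.674 × 0.7371 → [4.962, 5.956].

[4.962, 5.956]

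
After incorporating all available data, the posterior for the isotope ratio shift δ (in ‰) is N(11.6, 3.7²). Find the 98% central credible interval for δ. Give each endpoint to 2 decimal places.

[2.99, 20.21]

The posterior is symmetric, so the 98% equal-tailed interval is δ = 11.6 ± z·3.7 with z = 2.326.
Half-width: 2.326 × 3.7 = 8.61.
11.6 − 8.61 = 2.99; 11.6 + 8.61 = 20.21.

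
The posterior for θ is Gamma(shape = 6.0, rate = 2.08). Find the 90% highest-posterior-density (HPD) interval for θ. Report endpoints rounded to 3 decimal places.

The posterior is unimodal and skewed, so the HPD interval has equal density at both endpoints and is the shortest 90% interval.
Solving f(1.024) = f(4.675) with F(4.675) − F(1.024) = 0.90 gives [1.024, 4.675].
For comparison, the equal-tailed interval is [1.256, 5.054]; the HPD is narrower and shifted toward the mode.

[1.024, 4.675]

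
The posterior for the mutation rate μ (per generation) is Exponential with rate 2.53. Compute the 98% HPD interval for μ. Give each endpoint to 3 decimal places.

[0.000, 1.546]

The exponential density is strictly decreasing on [0, ∞), so the HPD interval is anchored at 0: [0, q] with P(μ ≤ q) = 0.98.
q = −ln(1 − 0.98) / 2.53 = 3.9120 / 2.53 = 1.546.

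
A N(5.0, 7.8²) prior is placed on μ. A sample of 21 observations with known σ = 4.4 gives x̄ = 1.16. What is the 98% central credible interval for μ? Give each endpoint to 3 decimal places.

[-1.000, 3.434]

Posterior precision = 1/7.8² + 21/4.4² = 0.0164 + 1.0847 = 1.1011, so posterior SD = 0.9530.
Posterior mean = (5.0/7.8² + 21·1.16/4.4²) / 1.1011 = 1.2173.
Interval: 1.2173 ± 2.326 × 0.9530 → [-1.000, 3.434].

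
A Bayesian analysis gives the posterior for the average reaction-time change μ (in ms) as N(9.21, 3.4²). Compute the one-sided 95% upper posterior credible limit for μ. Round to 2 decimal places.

Need U with P(μ ≤ U) = 0.95: U = 9.21 + z_{0.05}·3.4.
z = 1.645; U = 9.21 + 1.645 × 3.4 = 14.80.

14.80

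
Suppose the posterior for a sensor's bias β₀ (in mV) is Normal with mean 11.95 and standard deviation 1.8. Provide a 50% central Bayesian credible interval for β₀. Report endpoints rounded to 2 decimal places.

[10.74, 13.16]

The posterior is symmetric, so the 50% equal-tailed interval is β₀ = 11.95 ± z·1.8 with z = 0.674.
Half-width: 0.674 × 1.8 = 1.21.
11.95 − 1.21 = 10.74; 11.95 + 1.21 = 13.16.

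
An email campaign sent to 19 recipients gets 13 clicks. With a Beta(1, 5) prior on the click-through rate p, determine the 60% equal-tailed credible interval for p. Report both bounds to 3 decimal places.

[0.477, 0.644]

Posterior: Beta(1+13, 5+6) = Beta(14, 11).
Equal-tailed 60% interval: the 0.2 and 0.8 quantiles of Beta(14, 11).
Posterior mean ≈ 0.560, SD ≈ 0.097; a Normal approximation gives roughly [0.478, 0.642].
Exact: F⁻¹(0.2) = 0.477; F⁻¹(0.8) = 0.644.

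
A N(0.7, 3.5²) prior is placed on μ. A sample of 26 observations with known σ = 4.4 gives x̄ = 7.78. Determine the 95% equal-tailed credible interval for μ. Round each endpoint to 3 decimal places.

[5.732, 9.016]

Posterior precision = 1/3.5² + 26/4.4² = 0.0816 + 1.3430 = 1.4246, so posterior SD = 0.8378.
Posterior mean = (0.7/3.5² + 26·7.78/4.4²) / 1.4246 = 7.3743.
Interval: 7.3743 ± 1.960 × 0.8378 → [5.732, 9.016].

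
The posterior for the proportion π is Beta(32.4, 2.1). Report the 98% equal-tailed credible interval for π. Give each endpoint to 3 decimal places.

[0.813, 0.995]

Posterior: Beta(32.4, 2.1).
Equal-tailed 98% interval: the 0.01 and 0.99 quantiles of Beta(32.4, 2.1).
Posterior mean ≈ 0.939, SD ≈ 0.040; a Normal approximation gives roughly [0.846, 1.032].
Exact: F⁻¹(0.01) = 0.813; F⁻¹(0.99) = 0.995.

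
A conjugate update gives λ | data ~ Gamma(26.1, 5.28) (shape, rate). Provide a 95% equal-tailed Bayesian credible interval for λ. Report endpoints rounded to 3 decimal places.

[3.232, 7.012]

Posterior: Gamma(shape 26.1, rate 5.28).
Equal-tailed 95% interval: Gamma(26.1, 5.28) quantiles at 0.025 and 0.975.
Posterior mean ≈ 4.943, SD ≈ 0.968; a Normal approximation gives roughly [3.047, 6.840].
Exact: lower = 3.232; upper = 7.012.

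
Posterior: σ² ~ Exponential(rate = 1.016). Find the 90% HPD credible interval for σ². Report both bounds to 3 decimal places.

[0.000, 2.266]

The exponential density is strictly decreasing on [0, ∞), so the HPD interval is anchored at 0: [0, q] with P(σ² ≤ q) = 0.90.
q = −ln(1 − 0.90) / 1.016 = 2.3026 / 1.016 = 2.266.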